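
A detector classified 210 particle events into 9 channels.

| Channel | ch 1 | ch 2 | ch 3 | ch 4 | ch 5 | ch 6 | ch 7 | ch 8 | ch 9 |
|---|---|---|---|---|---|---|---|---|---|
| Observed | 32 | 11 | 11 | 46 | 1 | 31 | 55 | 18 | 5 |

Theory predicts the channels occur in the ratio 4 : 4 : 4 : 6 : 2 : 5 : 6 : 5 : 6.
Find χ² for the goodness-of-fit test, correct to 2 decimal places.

77.00

Ratio total = 42. Expected counts: 210×4/42 = 20, 210×4/42 = 20, 210×4/42 = 20, 210×6/42 = 30, 210×2/42 = 10, 210×5/42 = 25, 210×6/42 = 30, 210×5/42 = 25, 210×6/42 = 30.
cat         O        E   (O−E)²/E
ch 1       32       20      7.200
ch 2       11       20      4.050
ch 3       11       20      4.050
ch 4       46       30      8.533
ch 5        1       10      8.100
ch 6       31       25      1.440
ch 7       55       30     20.833
ch 8       18       25      1.960
ch 9        5       30     20.833
Sum = 77.00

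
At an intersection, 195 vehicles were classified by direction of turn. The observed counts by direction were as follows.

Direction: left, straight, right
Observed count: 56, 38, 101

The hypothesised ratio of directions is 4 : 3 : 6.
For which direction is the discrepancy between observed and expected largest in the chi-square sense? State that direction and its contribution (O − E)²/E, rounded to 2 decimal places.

Ratio total = 13. Expected counts: 195×4/13 = 60, 195×3/13 = 45, 195×6/13 = 90.
χ² = (56−60)²/60 + (38−45)²/45 + (101−90)²/90
   = 0.267 + 1.089 + 1.344
The largest term is for right: 1.34.

right, 1.34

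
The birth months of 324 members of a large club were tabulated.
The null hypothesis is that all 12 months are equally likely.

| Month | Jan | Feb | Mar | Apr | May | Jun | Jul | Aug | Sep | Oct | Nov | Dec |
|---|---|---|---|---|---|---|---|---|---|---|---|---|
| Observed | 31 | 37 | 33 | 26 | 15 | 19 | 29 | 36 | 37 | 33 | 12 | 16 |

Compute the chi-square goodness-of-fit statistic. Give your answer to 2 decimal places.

34.37

Under H₀ each category has probability 1/12, so each expected count is 324/12 = 27.
χ² = (31−27)²/27 + (37−27)²/27 + (33−27)²/27 + (26−27)²/27 + (15−27)²/27 + (19−27)²/27 + (29−27)²/27 + (36−27)²/27 + (37−27)²/27 + (33−27)²/27 + (12−27)²/27 + (16−27)²/27
   = 0.593 + 3.704 + 1.333 + 0.037 + 5.333 + 2.370 + 0.148 + 3.000 + 3.704 + 1.333 + 8.333 + 4.481
Sum = 34.37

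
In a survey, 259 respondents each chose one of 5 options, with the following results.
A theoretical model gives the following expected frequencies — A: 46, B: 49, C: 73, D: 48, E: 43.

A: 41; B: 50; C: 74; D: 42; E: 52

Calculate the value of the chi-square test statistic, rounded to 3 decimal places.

χ² = (41−46)²/46 + (50−49)²/49 + (74−73)²/73 + (42−48)²/48 + (52−43)²/43
   = 0.5435 + 0.0204 + 0.0137 + 0.7500 + 1.8837
Sum = 3.211

3.211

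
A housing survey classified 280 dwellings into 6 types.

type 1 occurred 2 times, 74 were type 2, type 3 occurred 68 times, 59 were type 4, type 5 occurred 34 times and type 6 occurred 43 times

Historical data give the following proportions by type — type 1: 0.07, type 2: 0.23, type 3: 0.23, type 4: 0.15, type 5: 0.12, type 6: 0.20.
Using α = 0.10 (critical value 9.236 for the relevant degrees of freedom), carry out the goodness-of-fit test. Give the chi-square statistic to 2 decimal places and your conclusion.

27.34; reject

Expected counts E_i = n·p_i: 280×0.07 = 19.6, 280×0.23 = 64.4, 280×0.23 = 64.4, 280×0.15 = 42, 280×0.12 = 33.6, 280×0.20 = 56.
type 1: (2 − 19.6)²/19.6 = 309.76/19.6 = 15.804
type 2: (74 − 64.4)²/64.4 = 92.16/64.4 = 1.431
type 3: (68 − 64.4)²/64.4 = 12.96/64.4 = 0.201
type 4: (59 − 42)²/42 = 289/42 = 6.881
type 5: (34 − 33.6)²/33.6 = 0.16/33.6 = 0.005
type 6: (43 − 56)²/56 = 169/56 = 3.018
Sum = 27.34
df = 5. Since 27.34 > 9.236, we reject H₀.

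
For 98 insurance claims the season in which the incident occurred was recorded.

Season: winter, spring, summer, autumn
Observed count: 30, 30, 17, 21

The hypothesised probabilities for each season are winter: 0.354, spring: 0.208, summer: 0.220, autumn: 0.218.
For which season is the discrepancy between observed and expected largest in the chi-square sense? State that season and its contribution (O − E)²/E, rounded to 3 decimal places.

spring, 4.536

Expected counts E_i = n·p_i: 98×0.354 = 34.692, 98×0.208 = 20.384, 98×0.220 = 21.56, 98×0.218 = 21.364.
cat         O        E   (O−E)²/E
winter     30   34.692     0.6346
spring     30   20.384     4.5363
summer     17    21.56     0.9645
autumn     21   21.364     0.0062
The largest term is for spring: 4.536.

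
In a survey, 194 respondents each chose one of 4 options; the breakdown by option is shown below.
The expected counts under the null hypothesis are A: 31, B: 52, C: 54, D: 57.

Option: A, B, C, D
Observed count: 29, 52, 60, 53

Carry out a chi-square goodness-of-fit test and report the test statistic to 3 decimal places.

1.076

A: (29 − 31)²/31 = 4/31 = 0.1290
B: (52 − 52)²/52 = 0/52 = 0.0000
C: (60 − 54)²/54 = 36/54 = 0.6667
D: (53 − 57)²/57 = 16/57 = 0.2807
Sum = 1.076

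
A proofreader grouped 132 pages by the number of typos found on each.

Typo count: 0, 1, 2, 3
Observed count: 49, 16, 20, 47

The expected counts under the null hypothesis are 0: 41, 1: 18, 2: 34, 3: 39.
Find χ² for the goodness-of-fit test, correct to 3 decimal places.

0: (49 − 41)²/41 = 64/41 = 1.5610
1: (16 − 18)²/18 = 4/18 = 0.2222
2: (20 − 34)²/34 = 196/34 = 5.7647
3: (47 − 39)²/39 = 64/39 = 1.6410
Sum = 9.189

9.189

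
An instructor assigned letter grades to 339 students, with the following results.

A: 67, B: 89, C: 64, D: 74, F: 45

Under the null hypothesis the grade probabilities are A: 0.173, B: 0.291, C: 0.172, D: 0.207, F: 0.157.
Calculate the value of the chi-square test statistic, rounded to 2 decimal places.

Expected counts E_i = n·p_i: 339×0.173 = 58.647, 339×0.291 = 98.649, 339×0.172 = 58.308, 339×0.207 = 70.173, 339×0.157 = 53.223.
cat         O        E   (O−E)²/E
A          67   58.647      1.190
B          89   98.649      0.944
C          64   58.308      0.556
D          74   70.173      0.209
F          45   53.223      1.270
Sum = 4.17

4.17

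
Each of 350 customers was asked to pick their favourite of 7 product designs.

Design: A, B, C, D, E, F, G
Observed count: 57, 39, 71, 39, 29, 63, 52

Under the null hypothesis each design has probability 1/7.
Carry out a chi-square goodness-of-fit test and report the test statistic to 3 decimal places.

Under H₀ each category has probability 1/7, so each expected count is 350/7 = 50.
cat         O        E   (O−E)²/E
A          57       50     0.9800
B          39       50     2.4200
C          71       50     8.8200
D          39       50     2.4200
E          29       50     8.8200
F          63       50     3.3800
G          52       50     0.0800
Sum = 26.920

26.920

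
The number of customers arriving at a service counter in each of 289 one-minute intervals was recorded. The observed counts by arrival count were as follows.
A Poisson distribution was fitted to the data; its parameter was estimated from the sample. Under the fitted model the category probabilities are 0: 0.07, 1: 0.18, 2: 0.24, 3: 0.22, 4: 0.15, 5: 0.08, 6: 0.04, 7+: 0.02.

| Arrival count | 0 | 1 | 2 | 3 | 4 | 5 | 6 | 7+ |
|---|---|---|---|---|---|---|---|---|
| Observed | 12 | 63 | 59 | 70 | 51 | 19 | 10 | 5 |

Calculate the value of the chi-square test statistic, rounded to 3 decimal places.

Expected counts E_i = n·p_i: 289×0.07 = 20.23, 289×0.18 = 52.02, 289×0.24 = 69.36, 289×0.22 = 63.58, 289×0.15 = 43.35, 289×0.08 = 23.12, 289×0.04 = 11.56, 289×0.02 = 5.78.
cat         O        E   (O−E)²/E
0          12    20.23     3.3481
1          63    52.02     2.3176
2          59    69.36     1.5474
3          70    63.58     0.6483
4          51    43.35     1.3500
5          19    23.12     0.7342
6          10    11.56     0.2105
7+          5     5.78     0.1053
Sum = 10.261

10.261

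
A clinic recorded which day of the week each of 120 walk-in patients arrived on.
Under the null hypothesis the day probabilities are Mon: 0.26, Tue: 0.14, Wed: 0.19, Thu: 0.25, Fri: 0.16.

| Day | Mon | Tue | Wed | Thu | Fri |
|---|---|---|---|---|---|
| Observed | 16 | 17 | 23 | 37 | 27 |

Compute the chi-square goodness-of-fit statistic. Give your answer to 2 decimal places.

Expected counts E_i = n·p_i: 120×0.26 = 31.2, 120×0.14 = 16.8, 120×0.19 = 22.8, 120×0.25 = 30, 120×0.16 = 19.2.
χ² = (16−31.2)²/31.2 + (17−16.8)²/16.8 + (23−22.8)²/22.8 + (37−30)²/30 + (27−19.2)²/19.2
   = 7.405 + 0.002 + 0.002 + 1.633 + 3.169
Sum = 12.21

12.21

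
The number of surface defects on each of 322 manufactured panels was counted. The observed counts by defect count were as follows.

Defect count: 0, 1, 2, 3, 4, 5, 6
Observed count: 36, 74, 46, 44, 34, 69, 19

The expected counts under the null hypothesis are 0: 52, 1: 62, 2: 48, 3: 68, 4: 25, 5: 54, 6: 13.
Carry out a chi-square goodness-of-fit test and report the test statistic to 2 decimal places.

χ² = (36−52)²/52 + (74−62)²/62 + (46−48)²/48 + (44−68)²/68 + (34−25)²/25 + (69−54)²/54 + (19−13)²/13
   = 4.923 + 2.323 + 0.083 + 8.471 + 3.240 + 4.167 + 2.769
Sum = 25.98

25.98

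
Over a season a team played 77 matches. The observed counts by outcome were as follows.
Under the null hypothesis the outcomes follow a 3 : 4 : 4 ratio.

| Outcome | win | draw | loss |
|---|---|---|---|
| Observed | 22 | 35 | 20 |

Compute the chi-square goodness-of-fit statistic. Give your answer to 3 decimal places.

Ratio total = 11. Expected counts: 77×3/11 = 21, 77×4/11 = 28, 77×4/11 = 28.
χ² = (22−21)²/21 + (35−28)²/28 + (20−28)²/28
   = 0.0476 + 1.7500 + 2.2857
Sum = 4.083

4.083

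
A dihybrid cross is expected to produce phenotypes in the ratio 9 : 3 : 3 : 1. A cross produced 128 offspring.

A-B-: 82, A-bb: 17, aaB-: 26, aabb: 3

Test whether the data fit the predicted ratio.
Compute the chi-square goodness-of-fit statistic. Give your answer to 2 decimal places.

6.72

Ratio total = 16. Expected counts: 128×9/16 = 72, 128×3/16 = 24, 128×3/16 = 24, 128×1/16 = 8.
cat         O        E   (O−E)²/E
A-B-       82       72      1.389
A-bb       17       24      2.042
aaB-       26       24      0.167
aabb        3        8      3.125
Sum = 6.72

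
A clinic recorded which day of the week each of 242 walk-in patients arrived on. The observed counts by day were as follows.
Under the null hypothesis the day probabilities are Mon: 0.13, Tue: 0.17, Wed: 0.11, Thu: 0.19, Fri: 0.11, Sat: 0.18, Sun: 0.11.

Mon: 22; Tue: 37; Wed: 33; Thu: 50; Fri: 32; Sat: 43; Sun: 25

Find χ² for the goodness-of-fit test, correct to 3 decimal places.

6.335

Expected counts E_i = n·p_i: 242×0.13 = 31.46, 242×0.17 = 41.14, 242×0.11 = 26.62, 242×0.19 = 45.98, 242×0.11 = 26.62, 242×0.18 = 43.56, 242×0.11 = 26.62.
cat         O        E   (O−E)²/E
Mon        22    31.46     2.8446
Tue        37    41.14     0.4166
Wed        33    26.62     1.5291
Thu        50    45.98     0.3515
Fri        32    26.62     1.0873
Sat        43    43.56     0.0072
Sun        25    26.62     0.0986
Sum = 6.335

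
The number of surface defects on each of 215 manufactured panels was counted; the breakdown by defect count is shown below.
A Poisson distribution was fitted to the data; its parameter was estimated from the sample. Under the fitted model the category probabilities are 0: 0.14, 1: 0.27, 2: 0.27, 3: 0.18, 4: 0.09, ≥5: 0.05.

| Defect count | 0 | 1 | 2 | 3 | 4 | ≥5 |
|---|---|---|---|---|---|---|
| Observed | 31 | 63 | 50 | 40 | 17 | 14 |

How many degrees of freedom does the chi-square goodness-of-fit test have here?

There are k = 6 categories and 1 parameter estimated from the data, so df = 6 − 1 − 1 = 4.

4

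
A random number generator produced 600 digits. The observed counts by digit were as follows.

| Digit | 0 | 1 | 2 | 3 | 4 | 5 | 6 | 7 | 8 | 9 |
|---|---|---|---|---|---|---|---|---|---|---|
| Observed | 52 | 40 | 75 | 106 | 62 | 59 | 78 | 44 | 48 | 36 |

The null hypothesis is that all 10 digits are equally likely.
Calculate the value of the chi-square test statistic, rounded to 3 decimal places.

Under H₀ each category has probability 1/10, so each expected count is 600/10 = 60.
χ² = (52−60)²/60 + (40−60)²/60 + (75−60)²/60 + (106−60)²/60 + (62−60)²/60 + (59−60)²/60 + (78−60)²/60 + (44−60)²/60 + (48−60)²/60 + (36−60)²/60
   = 1.0667 + 6.6667 + 3.7500 + 35.2667 + 0.0667 + 0.0167 + 5.4000 + 4.2667 + 2.4000 + 9.6000
Sum = 68.500

68.500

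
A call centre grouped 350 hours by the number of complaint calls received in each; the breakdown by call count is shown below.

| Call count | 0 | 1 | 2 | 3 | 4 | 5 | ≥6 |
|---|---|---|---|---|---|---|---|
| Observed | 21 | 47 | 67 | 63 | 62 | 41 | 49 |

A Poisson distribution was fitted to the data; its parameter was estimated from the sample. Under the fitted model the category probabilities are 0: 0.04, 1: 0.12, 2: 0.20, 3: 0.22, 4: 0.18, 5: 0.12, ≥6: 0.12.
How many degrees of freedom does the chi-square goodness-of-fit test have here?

There are k = 7 categories and 1 parameter estimated from the data, so df = 7 − 1 − 1 = 5.

5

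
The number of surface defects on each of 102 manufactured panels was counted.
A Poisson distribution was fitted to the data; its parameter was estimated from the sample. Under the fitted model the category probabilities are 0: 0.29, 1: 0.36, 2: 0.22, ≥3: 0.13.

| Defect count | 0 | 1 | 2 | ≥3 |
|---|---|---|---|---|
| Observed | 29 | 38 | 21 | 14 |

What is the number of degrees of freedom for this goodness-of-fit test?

There are k = 4 categories and 1 parameter estimated from the data, so df = 4 − 1 − 1 = 2.

2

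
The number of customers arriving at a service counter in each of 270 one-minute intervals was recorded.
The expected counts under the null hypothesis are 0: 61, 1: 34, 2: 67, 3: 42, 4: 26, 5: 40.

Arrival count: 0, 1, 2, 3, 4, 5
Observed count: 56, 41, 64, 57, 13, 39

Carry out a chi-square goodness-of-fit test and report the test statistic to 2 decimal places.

0: (56 − 61)²/61 = 25/61 = 0.410
1: (41 − 34)²/34 = 49/34 = 1.441
2: (64 − 67)²/67 = 9/67 = 0.134
3: (57 − 42)²/42 = 225/42 = 5.357
4: (13 − 26)²/26 = 169/26 = 6.500
5: (39 − 40)²/40 = 1/40 = 0.025
Sum = 13.87

13.87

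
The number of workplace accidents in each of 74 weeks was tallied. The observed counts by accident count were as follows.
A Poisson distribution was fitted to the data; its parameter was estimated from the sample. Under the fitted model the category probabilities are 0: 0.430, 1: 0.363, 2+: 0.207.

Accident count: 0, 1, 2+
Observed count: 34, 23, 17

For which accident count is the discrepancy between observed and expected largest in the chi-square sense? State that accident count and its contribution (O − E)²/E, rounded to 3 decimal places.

Expected counts E_i = n·p_i: 74×0.430 = 31.82, 74×0.363 = 26.862, 74×0.207 = 15.318.
χ² = (34−31.82)²/31.82 + (23−26.862)²/26.862 + (17−15.318)²/15.318
   = 0.1494 + 0.5552 + 0.1847
The largest term is for 1: 0.555.

1, 0.555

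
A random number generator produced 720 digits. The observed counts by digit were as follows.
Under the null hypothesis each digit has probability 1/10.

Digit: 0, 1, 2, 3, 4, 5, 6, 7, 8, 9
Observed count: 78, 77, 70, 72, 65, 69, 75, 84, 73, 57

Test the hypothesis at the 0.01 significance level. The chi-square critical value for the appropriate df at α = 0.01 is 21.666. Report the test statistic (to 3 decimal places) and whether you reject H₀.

6.972; do not reject

Under H₀ each category has probability 1/10, so each expected count is 720/10 = 72.
0: (78 − 72)²/72 = 36/72 = 0.5000
1: (77 − 72)²/72 = 25/72 = 0.3472
2: (70 − 72)²/72 = 4/72 = 0.0556
3: (72 − 72)²/72 = 0/72 = 0.0000
4: (65 − 72)²/72 = 49/72 = 0.6806
5: (69 − 72)²/72 = 9/72 = 0.1250
6: (75 − 72)²/72 = 9/72 = 0.1250
7: (84 − 72)²/72 = 144/72 = 2.0000
8: (73 − 72)²/72 = 1/72 = 0.0139
9: (57 − 72)²/72 = 225/72 = 3.1250
Sum = 6.972
df = 9. Since 6.972 < 21.666, we do not reject H₀.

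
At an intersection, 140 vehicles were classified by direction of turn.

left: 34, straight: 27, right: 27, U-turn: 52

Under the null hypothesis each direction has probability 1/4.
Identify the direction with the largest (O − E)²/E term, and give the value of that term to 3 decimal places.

U-turn, 8.257

Expected count for each of the 4 categories: 140/4 = 35.
χ² = (34−35)²/35 + (27−35)²/35 + (27−35)²/35 + (52−35)²/35
   = 0.0286 + 1.8286 + 1.8286 + 8.2571
The largest term is for U-turn: 8.257.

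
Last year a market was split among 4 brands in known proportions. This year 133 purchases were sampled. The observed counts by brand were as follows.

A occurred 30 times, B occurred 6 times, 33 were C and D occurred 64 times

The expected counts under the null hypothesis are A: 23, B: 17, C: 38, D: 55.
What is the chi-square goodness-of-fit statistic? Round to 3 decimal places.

A: (30 − 23)²/23 = 49/23 = 2.1304
B: (6 − 17)²/17 = 121/17 = 7.1176
C: (33 − 38)²/38 = 25/38 = 0.6579
D: (64 − 55)²/55 = 81/55 = 1.4727
Sum = 11.379

11.379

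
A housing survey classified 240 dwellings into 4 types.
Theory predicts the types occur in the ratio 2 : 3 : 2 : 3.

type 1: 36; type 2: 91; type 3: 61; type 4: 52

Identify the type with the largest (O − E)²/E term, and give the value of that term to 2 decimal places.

type 4, 5.56

Ratio total = 10. Expected counts: 240×2/10 = 48, 240×3/10 = 72, 240×2/10 = 48, 240×3/10 = 72.
χ² = (36−48)²/48 + (91−72)²/72 + (61−48)²/48 + (52−72)²/72
   = 3.000 + 5.014 + 3.521 + 5.556
The largest term is for type 4: 5.56.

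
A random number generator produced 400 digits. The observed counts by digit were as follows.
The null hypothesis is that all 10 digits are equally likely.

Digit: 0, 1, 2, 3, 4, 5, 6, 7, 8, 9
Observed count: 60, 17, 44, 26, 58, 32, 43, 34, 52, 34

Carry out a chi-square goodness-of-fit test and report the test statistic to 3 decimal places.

43.850

Expected count for each of the 10 categories: 400/10 = 40.
0: (60 − 40)²/40 = 400/40 = 10.0000
1: (17 − 40)²/40 = 529/40 = 13.2250
2: (44 − 40)²/40 = 16/40 = 0.4000
3: (26 − 40)²/40 = 196/40 = 4.9000
4: (58 − 40)²/40 = 324/40 = 8.1000
5: (32 − 40)²/40 = 64/40 = 1.6000
6: (43 − 40)²/40 = 9/40 = 0.2250
7: (34 − 40)²/40 = 36/40 = 0.9000
8: (52 − 40)²/40 = 144/40 = 3.6000
9: (34 − 40)²/40 = 36/40 = 0.9000
Sum = 43.850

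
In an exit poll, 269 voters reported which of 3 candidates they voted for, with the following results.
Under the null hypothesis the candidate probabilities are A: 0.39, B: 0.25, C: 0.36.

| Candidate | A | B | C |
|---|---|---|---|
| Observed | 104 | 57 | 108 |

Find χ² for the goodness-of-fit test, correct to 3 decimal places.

2.856

Expected counts E_i = n·p_i: 269×0.39 = 104.91, 269×0.25 = 67.25, 269×0.36 = 96.84.
χ² = (104−104.91)²/104.91 + (57−67.25)²/67.25 + (108−96.84)²/96.84
   = 0.0079 + 1.5623 + 1.2861
Sum = 2.856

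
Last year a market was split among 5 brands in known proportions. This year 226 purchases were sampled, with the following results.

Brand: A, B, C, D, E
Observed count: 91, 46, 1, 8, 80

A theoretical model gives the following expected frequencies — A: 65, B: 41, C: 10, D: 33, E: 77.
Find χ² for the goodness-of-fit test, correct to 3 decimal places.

38.166

A: (91 − 65)²/65 = 676/65 = 10.4000
B: (46 − 41)²/41 = 25/41 = 0.6098
C: (1 − 10)²/10 = 81/10 = 8.1000
D: (8 − 33)²/33 = 625/33 = 18.9394
E: (80 − 77)²/77 = 9/77 = 0.1169
Sum = 38.166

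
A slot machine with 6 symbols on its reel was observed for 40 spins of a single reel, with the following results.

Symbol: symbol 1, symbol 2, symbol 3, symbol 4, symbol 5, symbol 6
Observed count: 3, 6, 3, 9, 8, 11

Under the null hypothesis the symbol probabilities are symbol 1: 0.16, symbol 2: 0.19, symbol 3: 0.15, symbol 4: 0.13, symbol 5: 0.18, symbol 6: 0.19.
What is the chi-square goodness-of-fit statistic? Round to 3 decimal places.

Expected counts E_i = n·p_i: 40×0.16 = 6.4, 40×0.19 = 7.6, 40×0.15 = 6, 40×0.13 = 5.2, 40×0.18 = 7.2, 40×0.19 = 7.6.
symbol 1: (3 − 6.4)²/6.4 = 11.56/6.4 = 1.8063
symbol 2: (6 − 7.6)²/7.6 = 2.56/7.6 = 0.3368
symbol 3: (3 − 6)²/6 = 9/6 = 1.5000
symbol 4: (9 − 5.2)²/5.2 = 14.44/5.2 = 2.7769
symbol 5: (8 − 7.2)²/7.2 = 0.64/7.2 = 0.0889
symbol 6: (11 − 7.6)²/7.6 = 11.56/7.6 = 1.5211
Sum = 8.030

8.030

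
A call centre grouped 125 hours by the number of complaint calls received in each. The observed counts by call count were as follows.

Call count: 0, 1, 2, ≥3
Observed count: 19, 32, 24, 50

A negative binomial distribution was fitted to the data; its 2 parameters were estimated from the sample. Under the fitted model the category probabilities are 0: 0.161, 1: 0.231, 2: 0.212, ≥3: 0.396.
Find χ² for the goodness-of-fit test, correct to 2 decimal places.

0.64

Expected counts E_i = n·p_i: 125×0.161 = 20.125, 125×0.231 = 28.875, 125×0.212 = 26.5, 125×0.396 = 49.5.
0: (19 − 20.125)²/20.125 = 1.265625/20.125 = 0.063
1: (32 − 28.875)²/28.875 = 9.765625/28.875 = 0.338
2: (24 − 26.5)²/26.5 = 6.25/26.5 = 0.236
≥3: (50 − 49.5)²/49.5 = 0.25/49.5 = 0.005
Sum = 0.64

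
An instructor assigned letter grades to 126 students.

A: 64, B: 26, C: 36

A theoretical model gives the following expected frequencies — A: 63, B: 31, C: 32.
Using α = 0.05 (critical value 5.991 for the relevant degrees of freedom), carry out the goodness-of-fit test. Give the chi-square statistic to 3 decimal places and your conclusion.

cat         O        E   (O−E)²/E
A          64       63     0.0159
B          26       31     0.8065
C          36       32     0.5000
Sum = 1.322
df = 2. Since 1.322 < 5.991, we do not reject H₀.

1.322; do not reject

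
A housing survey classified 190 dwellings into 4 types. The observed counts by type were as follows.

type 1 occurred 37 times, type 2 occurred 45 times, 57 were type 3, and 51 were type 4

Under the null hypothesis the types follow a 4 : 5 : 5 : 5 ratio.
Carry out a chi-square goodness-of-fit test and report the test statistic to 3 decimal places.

1.725

Ratio total = 19. Expected counts: 190×4/19 = 40, 190×5/19 = 50, 190×5/19 = 50, 190×5/19 = 50.
χ² = (37−40)²/40 + (45−50)²/50 + (57−50)²/50 + (51−50)²/50
   = 0.2250 + 0.5000 + 0.9800 + 0.0200
Sum = 1.725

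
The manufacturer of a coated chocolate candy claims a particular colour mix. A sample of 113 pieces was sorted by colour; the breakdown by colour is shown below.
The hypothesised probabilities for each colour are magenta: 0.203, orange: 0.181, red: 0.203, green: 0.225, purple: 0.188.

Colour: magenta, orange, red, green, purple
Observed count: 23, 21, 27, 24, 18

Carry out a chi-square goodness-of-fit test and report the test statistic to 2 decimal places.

1.31

Expected counts E_i = n·p_i: 113×0.203 = 22.939, 113×0.181 = 20.453, 113×0.203 = 22.939, 113×0.225 = 25.425, 113×0.188 = 21.244.
magenta: (23 − 22.939)²/22.939 = 0.003721/22.939 = 0.000
orange: (21 − 20.453)²/20.453 = 0.299209/20.453 = 0.015
red: (27 − 22.939)²/22.939 = 16.491721/22.939 = 0.719
green: (24 − 25.425)²/25.425 = 2.030625/25.425 = 0.080
purple: (18 − 21.244)²/21.244 = 10.523536/21.244 = 0.495
Sum = 1.31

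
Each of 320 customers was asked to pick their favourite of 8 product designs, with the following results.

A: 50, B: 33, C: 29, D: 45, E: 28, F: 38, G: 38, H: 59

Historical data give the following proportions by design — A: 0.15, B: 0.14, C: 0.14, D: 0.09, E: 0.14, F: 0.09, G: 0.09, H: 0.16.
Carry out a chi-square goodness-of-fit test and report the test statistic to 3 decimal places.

Expected counts E_i = n·p_i: 320×0.15 = 48, 320×0.14 = 44.8, 320×0.14 = 44.8, 320×0.09 = 28.8, 320×0.14 = 44.8, 320×0.09 = 28.8, 320×0.09 = 28.8, 320×0.16 = 51.2.
χ² = (50−48)²/48 + (33−44.8)²/44.8 + (29−44.8)²/44.8 + (45−28.8)²/28.8 + (28−44.8)²/44.8 + (38−28.8)²/28.8 + (38−28.8)²/28.8 + (59−51.2)²/51.2
   = 0.0833 + 3.1080 + 5.5723 + 9.1125 + 6.3000 + 2.9389 + 2.9389 + 1.1883
Sum = 31.242

31.242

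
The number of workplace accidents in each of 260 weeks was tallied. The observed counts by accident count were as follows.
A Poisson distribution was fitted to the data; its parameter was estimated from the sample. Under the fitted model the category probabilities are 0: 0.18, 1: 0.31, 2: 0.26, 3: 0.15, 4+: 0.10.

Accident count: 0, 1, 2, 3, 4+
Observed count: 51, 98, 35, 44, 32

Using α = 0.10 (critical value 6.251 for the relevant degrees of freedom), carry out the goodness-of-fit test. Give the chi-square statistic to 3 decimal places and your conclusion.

Expected counts E_i = n·p_i: 260×0.18 = 46.8, 260×0.31 = 80.6, 260×0.26 = 67.6, 260×0.15 = 39, 260×0.10 = 26.
cat         O        E   (O−E)²/E
0          51     46.8     0.3769
1          98     80.6     3.7563
2          35     67.6    15.7213
3          44       39     0.6410
4+         32       26     1.3846
Sum = 21.880
df = 3. Since 21.880 > 6.251, we reject H₀.

21.880; reject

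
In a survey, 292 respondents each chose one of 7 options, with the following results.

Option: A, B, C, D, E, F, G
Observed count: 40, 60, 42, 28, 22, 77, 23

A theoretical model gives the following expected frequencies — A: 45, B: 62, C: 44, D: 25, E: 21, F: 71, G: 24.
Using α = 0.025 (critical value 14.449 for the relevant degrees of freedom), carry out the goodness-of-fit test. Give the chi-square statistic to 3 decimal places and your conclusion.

χ² = (40−45)²/45 + (60−62)²/62 + (42−44)²/44 + (28−25)²/25 + (22−21)²/21 + (77−71)²/71 + (23−24)²/24
   = 0.5556 + 0.0645 + 0.0909 + 0.3600 + 0.0476 + 0.5070 + 0.0417
Sum = 1.667
df = 6. Since 1.667 < 14.449, we do not reject H₀.

1.667; do not reject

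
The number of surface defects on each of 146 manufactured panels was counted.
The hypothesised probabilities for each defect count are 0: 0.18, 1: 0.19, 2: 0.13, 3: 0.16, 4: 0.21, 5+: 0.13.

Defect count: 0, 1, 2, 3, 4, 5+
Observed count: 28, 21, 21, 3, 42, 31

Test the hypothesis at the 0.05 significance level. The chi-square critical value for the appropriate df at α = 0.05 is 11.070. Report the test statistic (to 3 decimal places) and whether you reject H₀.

Expected counts E_i = n·p_i: 146×0.18 = 26.28, 146×0.19 = 27.74, 146×0.13 = 18.98, 146×0.16 = 23.36, 146×0.21 = 30.66, 146×0.13 = 18.98.
cat         O        E   (O−E)²/E
0          28    26.28     0.1126
1          21    27.74     1.6376
2          21    18.98     0.2150
3           3    23.36    17.7453
4          42    30.66     4.1942
5+         31    18.98     7.6122
Sum = 31.517
df = 5. Since 31.517 > 11.070, we reject H₀.

31.517; reject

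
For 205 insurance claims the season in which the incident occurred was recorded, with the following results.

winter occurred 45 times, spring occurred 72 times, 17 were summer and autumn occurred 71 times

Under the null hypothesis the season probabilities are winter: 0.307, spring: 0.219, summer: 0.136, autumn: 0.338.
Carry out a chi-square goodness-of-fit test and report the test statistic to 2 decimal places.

25.76

Expected counts E_i = n·p_i: 205×0.307 = 62.935, 205×0.219 = 44.895, 205×0.136 = 27.88, 205×0.338 = 69.29.
cat         O        E   (O−E)²/E
winter     45   62.935      5.111
spring     72   44.895     16.364
summer     17    27.88      4.246
autumn     71    69.29      0.042
Sum = 25.76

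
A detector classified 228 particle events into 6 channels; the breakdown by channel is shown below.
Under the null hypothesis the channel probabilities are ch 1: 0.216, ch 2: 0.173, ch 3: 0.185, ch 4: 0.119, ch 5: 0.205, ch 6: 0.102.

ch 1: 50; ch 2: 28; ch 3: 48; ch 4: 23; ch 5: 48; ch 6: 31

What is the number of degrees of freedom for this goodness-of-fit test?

There are k = 6 categories and no parameters were estimated from the data, so df = 6 − 1 = 5.

5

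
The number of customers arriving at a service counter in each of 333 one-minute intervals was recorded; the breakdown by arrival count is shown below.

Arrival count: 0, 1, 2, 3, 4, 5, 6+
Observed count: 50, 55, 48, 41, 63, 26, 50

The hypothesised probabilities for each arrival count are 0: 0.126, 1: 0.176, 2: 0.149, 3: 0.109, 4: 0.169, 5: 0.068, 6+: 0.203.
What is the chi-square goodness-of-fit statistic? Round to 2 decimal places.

8.31

Expected counts E_i = n·p_i: 333×0.126 = 41.958, 333×0.176 = 58.608, 333×0.149 = 49.617, 333×0.109 = 36.297, 333×0.169 = 56.277, 333×0.068 = 22.644, 333×0.203 = 67.599.
cat         O        E   (O−E)²/E
0          50   41.958      1.541
1          55   58.608      0.222
2          48   49.617      0.053
3          41   36.297      0.609
4          63   56.277      0.803
5          26   22.644      0.497
6+         50   67.599      4.582
Sum = 8.31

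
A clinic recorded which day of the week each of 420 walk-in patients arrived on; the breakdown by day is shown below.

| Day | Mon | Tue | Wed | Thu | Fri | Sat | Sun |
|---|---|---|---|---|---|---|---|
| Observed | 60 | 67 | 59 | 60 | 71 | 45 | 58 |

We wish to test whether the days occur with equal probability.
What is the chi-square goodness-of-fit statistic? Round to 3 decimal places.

Expected count for each of the 7 categories: 420/7 = 60.
χ² = (60−60)²/60 + (67−60)²/60 + (59−60)²/60 + (60−60)²/60 + (71−60)²/60 + (45−60)²/60 + (58−60)²/60
   = 0.0000 + 0.8167 + 0.0167 + 0.0000 + 2.0167 + 3.7500 + 0.0667
Sum = 6.667

6.667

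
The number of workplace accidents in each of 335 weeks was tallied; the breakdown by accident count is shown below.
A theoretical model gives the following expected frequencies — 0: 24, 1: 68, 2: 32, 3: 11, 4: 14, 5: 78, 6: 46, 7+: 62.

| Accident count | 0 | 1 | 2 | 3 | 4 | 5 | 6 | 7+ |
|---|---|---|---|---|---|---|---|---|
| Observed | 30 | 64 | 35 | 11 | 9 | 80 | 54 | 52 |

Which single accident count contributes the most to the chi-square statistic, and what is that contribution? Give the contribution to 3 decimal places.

χ² = (30−24)²/24 + (64−68)²/68 + (35−32)²/32 + (11−11)²/11 + (9−14)²/14 + (80−78)²/78 + (54−46)²/46 + (52−62)²/62
   = 1.5000 + 0.2353 + 0.2813 + 0.0000 + 1.7857 + 0.0513 + 1.3913 + 1.6129
The largest term is for 4: 1.786.

4, 1.786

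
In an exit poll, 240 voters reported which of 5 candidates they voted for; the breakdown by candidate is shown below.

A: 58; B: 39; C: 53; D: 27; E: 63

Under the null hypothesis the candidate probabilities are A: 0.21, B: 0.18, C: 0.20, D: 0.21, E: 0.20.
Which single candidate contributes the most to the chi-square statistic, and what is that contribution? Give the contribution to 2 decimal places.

D, 10.86

Expected counts E_i = n·p_i: 240×0.21 = 50.4, 240×0.18 = 43.2, 240×0.20 = 48, 240×0.21 = 50.4, 240×0.20 = 48.
χ² = (58−50.4)²/50.4 + (39−43.2)²/43.2 + (53−48)²/48 + (27−50.4)²/50.4 + (63−48)²/48
   = 1.146 + 0.408 + 0.521 + 10.864 + 4.688
The largest term is for D: 10.86.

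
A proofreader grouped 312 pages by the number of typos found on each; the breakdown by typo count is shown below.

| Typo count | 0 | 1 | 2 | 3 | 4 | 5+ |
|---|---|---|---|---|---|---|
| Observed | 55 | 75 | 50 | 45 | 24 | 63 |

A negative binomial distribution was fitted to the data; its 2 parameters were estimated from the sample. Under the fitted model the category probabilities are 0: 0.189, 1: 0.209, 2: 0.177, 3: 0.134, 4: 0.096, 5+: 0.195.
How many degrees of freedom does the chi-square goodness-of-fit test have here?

3

There are k = 6 categories and 2 parameters estimated from the data, so df = 6 − 1 − 2 = 3.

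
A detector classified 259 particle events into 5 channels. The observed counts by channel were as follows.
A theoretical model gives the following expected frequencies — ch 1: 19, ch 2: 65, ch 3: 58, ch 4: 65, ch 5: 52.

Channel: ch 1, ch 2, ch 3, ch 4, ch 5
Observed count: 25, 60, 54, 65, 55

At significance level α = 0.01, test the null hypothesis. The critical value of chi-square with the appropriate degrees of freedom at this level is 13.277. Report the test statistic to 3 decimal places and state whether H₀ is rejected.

χ² = (25−19)²/19 + (60−65)²/65 + (54−58)²/58 + (65−65)²/65 + (55−52)²/52
   = 1.8947 + 0.3846 + 0.2759 + 0.0000 + 0.1731
Sum = 2.728
df = 4. Since 2.728 < 13.277, we do not reject H₀.

2.728; do not reject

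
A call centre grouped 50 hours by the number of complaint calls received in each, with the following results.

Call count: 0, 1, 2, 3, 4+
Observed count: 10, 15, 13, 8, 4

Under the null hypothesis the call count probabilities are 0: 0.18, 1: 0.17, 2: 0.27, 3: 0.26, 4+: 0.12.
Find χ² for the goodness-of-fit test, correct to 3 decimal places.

Expected counts E_i = n·p_i: 50×0.18 = 9, 50×0.17 = 8.5, 50×0.27 = 13.5, 50×0.26 = 13, 50×0.12 = 6.
cat         O        E   (O−E)²/E
0          10        9     0.1111
1          15      8.5     4.9706
2          13     13.5     0.0185
3           8       13     1.9231
4+          4        6     0.6667
Sum = 7.690

7.690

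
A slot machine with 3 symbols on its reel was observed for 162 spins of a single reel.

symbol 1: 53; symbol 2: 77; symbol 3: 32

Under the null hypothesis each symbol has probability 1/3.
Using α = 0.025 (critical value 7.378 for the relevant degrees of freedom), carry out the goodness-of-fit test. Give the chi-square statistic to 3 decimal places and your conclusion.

18.778; reject

Expected count for each of the 3 categories: 162/3 = 54.
symbol 1: (53 − 54)²/54 = 1/54 = 0.0185
symbol 2: (77 − 54)²/54 = 529/54 = 9.7963
symbol 3: (32 − 54)²/54 = 484/54 = 8.9630
Sum = 18.778
df = 2. Since 18.778 > 7.378, we reject H₀.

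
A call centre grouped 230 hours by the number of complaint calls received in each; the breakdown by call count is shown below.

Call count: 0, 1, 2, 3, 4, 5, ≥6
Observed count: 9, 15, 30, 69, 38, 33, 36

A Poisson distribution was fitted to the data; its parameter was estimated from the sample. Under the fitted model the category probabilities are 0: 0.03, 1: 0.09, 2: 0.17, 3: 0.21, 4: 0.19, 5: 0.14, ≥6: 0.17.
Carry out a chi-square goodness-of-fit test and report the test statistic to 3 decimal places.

14.207

Expected counts E_i = n·p_i: 230×0.03 = 6.9, 230×0.09 = 20.7, 230×0.17 = 39.1, 230×0.21 = 48.3, 230×0.19 = 43.7, 230×0.14 = 32.2, 230×0.17 = 39.1.
χ² = (9−6.9)²/6.9 + (15−20.7)²/20.7 + (30−39.1)²/39.1 + (69−48.3)²/48.3 + (38−43.7)²/43.7 + (33−32.2)²/32.2 + (36−39.1)²/39.1
   = 0.6391 + 1.5696 + 2.1179 + 8.8714 + 0.7435 + 0.0199 + 0.2458
Sum = 14.207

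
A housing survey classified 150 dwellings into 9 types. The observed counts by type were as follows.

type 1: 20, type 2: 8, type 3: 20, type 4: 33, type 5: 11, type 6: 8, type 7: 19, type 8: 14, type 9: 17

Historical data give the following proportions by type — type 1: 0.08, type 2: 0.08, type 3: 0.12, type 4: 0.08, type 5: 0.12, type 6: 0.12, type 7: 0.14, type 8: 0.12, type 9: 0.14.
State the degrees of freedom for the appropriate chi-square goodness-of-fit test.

8

There are k = 9 categories and no parameters were estimated from the data, so df = 9 − 1 = 8.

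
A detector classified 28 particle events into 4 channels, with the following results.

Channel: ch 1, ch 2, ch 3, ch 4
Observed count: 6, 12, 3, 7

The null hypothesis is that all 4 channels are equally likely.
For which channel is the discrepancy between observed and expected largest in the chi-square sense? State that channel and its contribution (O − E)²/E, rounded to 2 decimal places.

ch 2, 3.57

Under H₀ each category has probability 1/4, so each expected count is 28/4 = 7.
χ² = (6−7)²/7 + (12−7)²/7 + (3−7)²/7 + (7−7)²/7
   = 0.143 + 3.571 + 2.286 + 0.000
The largest term is for ch 2: 3.57.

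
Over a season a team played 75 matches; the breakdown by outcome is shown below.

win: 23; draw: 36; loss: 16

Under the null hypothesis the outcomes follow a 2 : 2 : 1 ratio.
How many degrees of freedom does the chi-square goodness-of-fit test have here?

2

There are k = 3 categories and no parameters were estimated from the data, so df = 3 − 1 = 2.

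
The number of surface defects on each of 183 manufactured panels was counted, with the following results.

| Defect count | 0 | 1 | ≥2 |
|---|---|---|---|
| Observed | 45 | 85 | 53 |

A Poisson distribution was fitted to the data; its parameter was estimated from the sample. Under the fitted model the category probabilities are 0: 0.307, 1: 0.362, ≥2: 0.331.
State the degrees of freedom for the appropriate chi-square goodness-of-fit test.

1

There are k = 3 categories and 1 parameter estimated from the data, so df = 3 − 1 − 1 = 1.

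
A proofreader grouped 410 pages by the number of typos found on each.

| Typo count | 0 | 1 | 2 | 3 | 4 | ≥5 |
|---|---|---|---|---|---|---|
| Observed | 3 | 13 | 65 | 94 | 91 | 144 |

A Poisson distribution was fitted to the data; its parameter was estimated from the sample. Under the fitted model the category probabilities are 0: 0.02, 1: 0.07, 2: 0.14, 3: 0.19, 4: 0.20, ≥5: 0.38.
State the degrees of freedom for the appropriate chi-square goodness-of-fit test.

There are k = 6 categories and 1 parameter estimated from the data, so df = 6 − 1 − 1 = 4.

4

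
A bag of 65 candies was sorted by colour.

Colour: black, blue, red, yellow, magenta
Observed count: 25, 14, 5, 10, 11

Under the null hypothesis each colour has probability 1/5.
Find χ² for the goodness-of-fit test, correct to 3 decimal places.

17.077

Expected count for each of the 5 categories: 65/5 = 13.
black: (25 − 13)²/13 = 144/13 = 11.0769
blue: (14 − 13)²/13 = 1/13 = 0.0769
red: (5 − 13)²/13 = 64/13 = 4.9231
yellow: (10 − 13)²/13 = 9/13 = 0.6923
magenta: (11 − 13)²/13 = 4/13 = 0.3077
Sum = 17.077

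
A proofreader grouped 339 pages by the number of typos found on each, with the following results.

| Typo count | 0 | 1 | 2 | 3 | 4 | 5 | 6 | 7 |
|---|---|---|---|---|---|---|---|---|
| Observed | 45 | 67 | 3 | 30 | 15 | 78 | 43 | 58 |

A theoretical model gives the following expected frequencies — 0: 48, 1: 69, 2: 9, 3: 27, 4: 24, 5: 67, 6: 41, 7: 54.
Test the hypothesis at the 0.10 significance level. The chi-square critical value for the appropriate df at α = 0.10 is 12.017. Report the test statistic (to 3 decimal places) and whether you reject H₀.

cat         O        E   (O−E)²/E
0          45       48     0.1875
1          67       69     0.0580
2           3        9     4.0000
3          30       27     0.3333
4          15       24     3.3750
5          78       67     1.8060
6          43       41     0.0976
7          58       54     0.2963
Sum = 10.154
df = 7. Since 10.154 < 12.017, we do not reject H₀.

10.154; do not reject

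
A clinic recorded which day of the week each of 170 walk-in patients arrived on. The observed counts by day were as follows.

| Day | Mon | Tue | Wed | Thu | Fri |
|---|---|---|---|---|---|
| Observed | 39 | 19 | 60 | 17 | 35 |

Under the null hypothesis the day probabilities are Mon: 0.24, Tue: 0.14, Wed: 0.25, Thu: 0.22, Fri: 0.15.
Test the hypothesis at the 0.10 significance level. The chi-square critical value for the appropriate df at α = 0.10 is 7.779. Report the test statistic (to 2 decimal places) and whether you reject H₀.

Expected counts E_i = n·p_i: 170×0.24 = 40.8, 170×0.14 = 23.8, 170×0.25 = 42.5, 170×0.22 = 37.4, 170×0.15 = 25.5.
cat         O        E   (O−E)²/E
Mon        39     40.8      0.079
Tue        19     23.8      0.968
Wed        60     42.5      7.206
Thu        17     37.4     11.127
Fri        35     25.5      3.539
Sum = 22.92
df = 4. Since 22.92 > 7.779, we reject H₀.

22.92; reject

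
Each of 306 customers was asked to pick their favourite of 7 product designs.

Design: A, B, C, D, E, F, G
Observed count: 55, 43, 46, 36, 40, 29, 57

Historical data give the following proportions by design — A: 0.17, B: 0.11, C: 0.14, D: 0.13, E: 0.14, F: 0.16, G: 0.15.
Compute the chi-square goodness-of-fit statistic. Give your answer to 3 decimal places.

Expected counts E_i = n·p_i: 306×0.17 = 52.02, 306×0.11 = 33.66, 306×0.14 = 42.84, 306×0.13 = 39.78, 306×0.14 = 42.84, 306×0.16 = 48.96, 306×0.15 = 45.9.
cat         O        E   (O−E)²/E
A          55    52.02     0.1707
B          43    33.66     2.5917
C          46    42.84     0.2331
D          36    39.78     0.3592
E          40    42.84     0.1883
F          29    48.96     8.1373
G          57     45.9     2.6843
Sum = 14.365

14.365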